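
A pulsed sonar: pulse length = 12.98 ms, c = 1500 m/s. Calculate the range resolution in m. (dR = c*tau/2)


dR = c*tau/2 = 1500 * 12.98e-3 / 2 = 9.735

9.735 m


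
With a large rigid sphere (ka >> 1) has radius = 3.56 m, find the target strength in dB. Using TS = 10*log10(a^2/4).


TS = 10*log10(3.56^2 / 4) = 10*log10(3.1684) = 5.01

5.01 dB


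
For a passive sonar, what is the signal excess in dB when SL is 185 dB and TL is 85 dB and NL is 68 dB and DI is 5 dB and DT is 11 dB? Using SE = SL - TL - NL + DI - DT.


SE = SL - TL - NL + DI - DT = 185 - 85 - 68 + 5 - 11 = 26

26 dB


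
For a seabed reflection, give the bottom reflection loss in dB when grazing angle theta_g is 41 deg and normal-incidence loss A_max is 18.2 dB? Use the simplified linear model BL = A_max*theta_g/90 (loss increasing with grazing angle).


BL = A_max * theta_g / 90 = 18.2 * 41 / 90 = 8.29

8.29 dB


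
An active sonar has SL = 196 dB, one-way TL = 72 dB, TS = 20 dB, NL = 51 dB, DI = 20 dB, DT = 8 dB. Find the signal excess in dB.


SE = SL - 2*TL + TS - NL + DI - DT = 196 - 2*72 + (20) - 51 + 20 - 8 = 33

33 dB


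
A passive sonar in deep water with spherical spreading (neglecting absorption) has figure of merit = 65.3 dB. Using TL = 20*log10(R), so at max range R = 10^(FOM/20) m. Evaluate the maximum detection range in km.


At max range FOM = TL, so 20*log10(R) = 65.3
R = 10^(65.3/20) = 1840.77 m = 1.84 km

1.84 km


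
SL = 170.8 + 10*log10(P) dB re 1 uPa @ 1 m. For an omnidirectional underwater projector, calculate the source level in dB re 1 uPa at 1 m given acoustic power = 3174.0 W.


205.82 dB


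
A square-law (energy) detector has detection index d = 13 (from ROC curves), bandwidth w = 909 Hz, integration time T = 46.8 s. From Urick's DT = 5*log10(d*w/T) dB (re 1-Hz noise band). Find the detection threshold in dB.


12.01 dB


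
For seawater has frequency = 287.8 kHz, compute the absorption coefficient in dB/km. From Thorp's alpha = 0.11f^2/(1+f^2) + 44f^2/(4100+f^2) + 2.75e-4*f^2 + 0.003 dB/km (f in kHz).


f^2 = 82828.84
alpha = 0.11*82828.84/(1+82828.84) + 44*82828.84/(4100+82828.84) + 2.75e-4*82828.84 + 0.003 = 64.816

64.816 dB/km


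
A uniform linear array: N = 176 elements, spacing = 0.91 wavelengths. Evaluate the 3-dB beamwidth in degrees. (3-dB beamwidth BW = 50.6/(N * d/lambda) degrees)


BW = 50.6 / (176 * 0.91) = 50.6 / 160.16 = 0.32

0.32 deg


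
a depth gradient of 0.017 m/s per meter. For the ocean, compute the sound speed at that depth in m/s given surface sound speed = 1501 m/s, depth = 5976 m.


1602.592 m/s


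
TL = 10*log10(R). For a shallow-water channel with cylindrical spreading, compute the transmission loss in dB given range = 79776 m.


49.02 dB


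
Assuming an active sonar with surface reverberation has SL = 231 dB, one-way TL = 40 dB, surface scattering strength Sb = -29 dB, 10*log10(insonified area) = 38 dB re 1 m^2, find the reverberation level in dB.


RL = SL - 2*TL + Sb + 10*log10(A) = 231 - 2*40 + (-29) + 38 = 160

160 dB


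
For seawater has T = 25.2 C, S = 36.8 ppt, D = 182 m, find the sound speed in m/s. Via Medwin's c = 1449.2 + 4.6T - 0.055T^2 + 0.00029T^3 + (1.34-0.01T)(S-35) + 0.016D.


1539.7 m/s


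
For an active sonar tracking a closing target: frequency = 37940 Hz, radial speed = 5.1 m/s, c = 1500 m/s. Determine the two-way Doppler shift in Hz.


fd = 2*f*v/c = 2 * 37940 * 5.1 / 1500 = 257.99

257.99 Hz


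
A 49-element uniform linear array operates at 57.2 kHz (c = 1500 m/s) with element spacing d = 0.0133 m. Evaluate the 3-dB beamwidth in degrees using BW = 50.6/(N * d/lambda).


2.04 deg


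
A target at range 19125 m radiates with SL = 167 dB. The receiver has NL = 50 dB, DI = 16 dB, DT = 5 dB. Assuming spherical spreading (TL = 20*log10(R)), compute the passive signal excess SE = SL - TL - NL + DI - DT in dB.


Step 1: TL = 20*log10(19125) = 85.63 dB
Step 2: SE = 167 - 85.63 - 50 + 16 - 5 = 42.37

42.37 dB


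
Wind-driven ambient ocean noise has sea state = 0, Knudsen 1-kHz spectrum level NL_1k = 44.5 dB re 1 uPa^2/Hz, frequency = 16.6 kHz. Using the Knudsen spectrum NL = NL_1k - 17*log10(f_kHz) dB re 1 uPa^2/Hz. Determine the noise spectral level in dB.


NL = NL_1k - 17*log10(f_kHz) = 44.5 - 17*log10(16.6) = 44.5 - (20.74) = 23.76

23.76 dB


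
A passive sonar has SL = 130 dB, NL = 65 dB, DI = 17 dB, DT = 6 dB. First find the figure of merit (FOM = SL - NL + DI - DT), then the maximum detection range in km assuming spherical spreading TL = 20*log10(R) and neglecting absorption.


Step 1: FOM = SL - NL + DI - DT = 130 - 65 + 17 - 6 = 76 dB
Step 2: at max range FOM = TL = 20*log10(R), so R = 10^(76/20) = 6309.57 m = 6.31 km

6.31 km


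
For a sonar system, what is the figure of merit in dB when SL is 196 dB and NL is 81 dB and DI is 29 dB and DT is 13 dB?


FOM = SL - NL + DI - DT = 196 - 81 + 29 - 13 = 131

131 dB


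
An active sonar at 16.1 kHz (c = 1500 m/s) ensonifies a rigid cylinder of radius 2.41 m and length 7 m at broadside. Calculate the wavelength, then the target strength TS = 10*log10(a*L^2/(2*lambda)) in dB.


Step 1: lambda = c/f = 1500/16100 = 0.09317 m
Step 2: TS = 10*log10(a*L^2/(2*lambda)) = 10*log10(2.41*7^2/(2*0.09317)) = 28.02

28.02 dB


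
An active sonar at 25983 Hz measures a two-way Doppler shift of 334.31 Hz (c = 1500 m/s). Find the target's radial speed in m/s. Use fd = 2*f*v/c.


From fd = 2*f*v/c, v = c*fd/(2*f) = 1500 * 334.31 / (2*25983) = 9.65

9.65 m/s


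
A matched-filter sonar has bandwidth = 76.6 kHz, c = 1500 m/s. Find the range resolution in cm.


dR = c/(2*BW) = 1500 / (2 * 76.6e3) = 0.0098 m = 0.98 cm

0.98 cm


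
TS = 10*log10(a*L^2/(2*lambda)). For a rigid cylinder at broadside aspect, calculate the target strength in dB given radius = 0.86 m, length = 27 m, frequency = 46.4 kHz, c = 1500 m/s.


lambda = 1500/46400 = 0.03233 m
TS = 10*log10(0.86*27^2/(2*0.03233)) = 39.87

39.87 dB


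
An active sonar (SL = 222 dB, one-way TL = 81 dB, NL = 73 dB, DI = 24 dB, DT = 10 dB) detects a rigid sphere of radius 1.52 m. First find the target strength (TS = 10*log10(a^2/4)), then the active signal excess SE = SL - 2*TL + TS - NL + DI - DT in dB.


Step 1: TS = 10*log10(1.52^2/4) = -2.38 dB
Step 2: SE = SL - 2*TL + TS - NL + DI - DT = 222 - 2*81 + (-2.38) - 73 + 24 - 10 = -1.38

-1.38 dB


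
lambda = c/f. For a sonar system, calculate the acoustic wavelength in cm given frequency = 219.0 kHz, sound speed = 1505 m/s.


lambda = c/f = 1505 / 219000 = 0.0069 m = 0.69 cm

0.69 cm


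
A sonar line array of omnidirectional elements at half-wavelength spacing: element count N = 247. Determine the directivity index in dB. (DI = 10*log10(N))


23.93 dB


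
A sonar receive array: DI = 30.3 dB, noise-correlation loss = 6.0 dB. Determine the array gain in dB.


AG = DI - L_corr = 30.3 - 6.0 = 24.3

24.3 dB


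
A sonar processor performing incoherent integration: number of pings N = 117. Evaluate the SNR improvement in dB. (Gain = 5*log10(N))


Gain = 5*log10(117) = 10.34

10.34 dB


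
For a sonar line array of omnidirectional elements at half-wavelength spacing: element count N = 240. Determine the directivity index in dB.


23.8 dB


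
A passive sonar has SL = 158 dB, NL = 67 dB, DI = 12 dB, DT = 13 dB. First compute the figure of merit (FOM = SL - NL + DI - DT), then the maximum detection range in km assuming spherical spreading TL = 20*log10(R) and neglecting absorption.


Step 1: FOM = SL - NL + DI - DT = 158 - 67 + 12 - 13 = 90 dB
Step 2: at max range FOM = TL = 20*log10(R), so R = 10^(90/20) = 31622.78 m = 31.62 km

31.62 km


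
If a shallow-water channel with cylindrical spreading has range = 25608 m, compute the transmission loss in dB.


44.08 dB


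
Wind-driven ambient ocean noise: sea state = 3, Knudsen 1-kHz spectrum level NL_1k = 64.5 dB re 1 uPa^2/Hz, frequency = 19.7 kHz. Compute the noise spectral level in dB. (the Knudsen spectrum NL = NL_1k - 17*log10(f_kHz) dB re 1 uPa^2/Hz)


NL = NL_1k - 17*log10(f_kHz) = 64.5 - 17*log10(19.7) = 64.5 - (22.01) = 42.49

42.49 dB


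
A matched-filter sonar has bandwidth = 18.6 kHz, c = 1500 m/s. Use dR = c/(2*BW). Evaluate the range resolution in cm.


4.03 cm


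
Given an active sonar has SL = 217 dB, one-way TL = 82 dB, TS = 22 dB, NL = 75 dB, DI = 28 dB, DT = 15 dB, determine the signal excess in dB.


SE = SL - 2*TL + TS - NL + DI - DT = 217 - 2*82 + (22) - 75 + 28 - 15 = 13

13 dB


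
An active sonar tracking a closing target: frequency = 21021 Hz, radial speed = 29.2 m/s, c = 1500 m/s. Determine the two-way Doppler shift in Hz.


818.42 Hz


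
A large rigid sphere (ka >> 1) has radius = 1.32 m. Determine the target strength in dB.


TS = 10*log10(1.32^2 / 4) = 10*log10(0.4356) = -3.61

-3.61 dB


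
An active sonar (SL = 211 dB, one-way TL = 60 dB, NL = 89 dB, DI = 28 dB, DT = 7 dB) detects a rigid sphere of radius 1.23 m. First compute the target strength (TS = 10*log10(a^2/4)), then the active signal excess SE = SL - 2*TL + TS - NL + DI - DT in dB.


Step 1: TS = 10*log10(1.23^2/4) = -4.22 dB
Step 2: SE = SL - 2*TL + TS - NL + DI - DT = 211 - 2*60 + (-4.22) - 89 + 28 - 7 = 18.78

18.78 dB


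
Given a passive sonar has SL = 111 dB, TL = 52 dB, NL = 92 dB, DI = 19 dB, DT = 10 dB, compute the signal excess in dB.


SE = SL - TL - NL + DI - DT = 111 - 52 - 92 + 19 - 10 = -24

-24 dB


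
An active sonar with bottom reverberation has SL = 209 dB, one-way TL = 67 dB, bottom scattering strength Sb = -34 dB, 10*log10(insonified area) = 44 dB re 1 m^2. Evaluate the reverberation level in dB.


RL = SL - 2*TL + Sb + 10*log10(A) = 209 - 2*67 + (-34) + 44 = 85

85 dB


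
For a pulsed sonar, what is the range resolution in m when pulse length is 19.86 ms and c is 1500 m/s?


dR = c*tau/2 = 1500 * 19.86e-3 / 2 = 14.895

14.895 m


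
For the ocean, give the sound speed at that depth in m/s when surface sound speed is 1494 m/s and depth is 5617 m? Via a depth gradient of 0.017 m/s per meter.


c = 1494 + 0.017 * 5617 = 1589.489

1589.489 m/s


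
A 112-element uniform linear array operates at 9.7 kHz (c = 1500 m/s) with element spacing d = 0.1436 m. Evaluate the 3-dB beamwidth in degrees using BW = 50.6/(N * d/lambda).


Step 1: lambda = 1500/9700 = 0.15464 m
Step 2: d/lambda = 0.1436/0.15464 = 0.9286
Step 3: BW = 50.6/(N * d/lambda) = 50.6/(112 * 0.9286) = 0.49

0.49 deg


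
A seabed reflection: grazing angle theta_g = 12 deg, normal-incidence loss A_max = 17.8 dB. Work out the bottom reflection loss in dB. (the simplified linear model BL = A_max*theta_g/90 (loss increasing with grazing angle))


BL = A_max * theta_g / 90 = 17.8 * 12 / 90 = 2.37

2.37 dB


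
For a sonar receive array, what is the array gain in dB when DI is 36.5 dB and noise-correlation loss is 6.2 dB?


AG = DI - L_corr = 36.5 - 6.2 = 30.3

30.3 dB


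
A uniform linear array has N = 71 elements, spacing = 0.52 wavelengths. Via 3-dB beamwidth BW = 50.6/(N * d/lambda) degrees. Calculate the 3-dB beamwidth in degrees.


BW = 50.6 / (71 * 0.52) = 50.6 / 36.92 = 1.37

1.37 deg


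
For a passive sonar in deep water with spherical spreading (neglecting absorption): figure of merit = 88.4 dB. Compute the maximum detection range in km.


26.3 km


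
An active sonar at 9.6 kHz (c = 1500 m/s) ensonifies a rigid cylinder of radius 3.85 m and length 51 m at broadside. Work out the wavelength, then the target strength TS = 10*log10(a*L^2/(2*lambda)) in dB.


Step 1: lambda = c/f = 1500/9600 = 0.15625 m
Step 2: TS = 10*log10(a*L^2/(2*lambda)) = 10*log10(3.85*51^2/(2*0.15625)) = 45.06

45.06 dB


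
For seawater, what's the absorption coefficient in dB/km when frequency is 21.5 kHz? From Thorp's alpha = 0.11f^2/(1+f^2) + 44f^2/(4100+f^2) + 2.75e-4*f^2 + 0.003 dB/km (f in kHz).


f^2 = 462.25
alpha = 0.11*462.25/(1+462.25) + 44*462.25/(4100+462.25) + 2.75e-4*462.25 + 0.003 = 4.698

4.698 dB/km


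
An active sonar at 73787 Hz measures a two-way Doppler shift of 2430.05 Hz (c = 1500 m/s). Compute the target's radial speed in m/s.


From fd = 2*f*v/c, v = c*fd/(2*f) = 1500 * 2430.05 / (2*73787) = 24.7

24.7 m/s


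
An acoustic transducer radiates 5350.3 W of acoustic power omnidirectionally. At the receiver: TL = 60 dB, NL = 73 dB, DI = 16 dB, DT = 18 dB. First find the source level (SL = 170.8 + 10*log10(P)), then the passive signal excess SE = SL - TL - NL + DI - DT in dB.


Step 1: SL = 170.8 + 10*log10(5350.3) = 208.08 dB
Step 2: SE = SL - TL - NL + DI - DT = 208.08 - 60 - 73 + 16 - 18 = 73.08

73.08 dB


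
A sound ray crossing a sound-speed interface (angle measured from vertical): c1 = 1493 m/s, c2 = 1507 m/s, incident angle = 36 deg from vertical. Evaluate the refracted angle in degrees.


36.39 deg


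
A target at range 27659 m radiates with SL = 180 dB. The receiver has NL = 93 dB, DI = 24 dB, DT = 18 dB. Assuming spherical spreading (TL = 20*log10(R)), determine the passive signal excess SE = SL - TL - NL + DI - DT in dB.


Step 1: TL = 20*log10(27659) = 88.84 dB
Step 2: SE = 180 - 88.84 - 93 + 24 - 18 = 4.16

4.16 dB


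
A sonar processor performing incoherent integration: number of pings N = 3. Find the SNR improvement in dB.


2.39 dB


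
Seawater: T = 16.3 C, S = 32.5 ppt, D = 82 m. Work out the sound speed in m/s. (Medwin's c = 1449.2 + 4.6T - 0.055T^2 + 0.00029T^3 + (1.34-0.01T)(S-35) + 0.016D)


1509.19 m/s


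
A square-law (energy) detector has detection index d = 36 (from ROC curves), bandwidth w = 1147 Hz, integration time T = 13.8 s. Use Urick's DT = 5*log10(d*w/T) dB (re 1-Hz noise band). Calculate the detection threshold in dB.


DT = 5*log10(d*w/T) = 5*log10(36 * 1147 / 13.8) = 5*log10(2992.17) = 17.38

17.38 dB


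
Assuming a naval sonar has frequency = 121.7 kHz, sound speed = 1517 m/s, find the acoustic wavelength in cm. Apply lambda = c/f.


lambda = c/f = 1517 / 121700 = 0.0125 m = 1.25 cm

1.25 cm


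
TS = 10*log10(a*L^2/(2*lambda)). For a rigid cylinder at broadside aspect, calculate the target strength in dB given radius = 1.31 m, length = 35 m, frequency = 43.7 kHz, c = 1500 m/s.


lambda = 1500/43700 = 0.03432 m
TS = 10*log10(1.31*35^2/(2*0.03432)) = 43.69

43.69 dB


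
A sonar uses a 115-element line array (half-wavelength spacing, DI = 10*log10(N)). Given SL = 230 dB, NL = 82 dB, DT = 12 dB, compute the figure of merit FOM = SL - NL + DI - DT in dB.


156.61 dB


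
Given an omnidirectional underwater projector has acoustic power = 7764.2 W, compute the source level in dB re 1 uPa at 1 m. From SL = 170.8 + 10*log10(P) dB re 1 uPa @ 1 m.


SL = 170.8 + 10*log10(7764.2) = 170.8 + 38.9 = 209.7

209.7 dB


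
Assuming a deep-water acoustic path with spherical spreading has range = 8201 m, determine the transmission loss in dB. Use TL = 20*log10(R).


TL = 20*log10(8201) = 78.28

78.28 dB


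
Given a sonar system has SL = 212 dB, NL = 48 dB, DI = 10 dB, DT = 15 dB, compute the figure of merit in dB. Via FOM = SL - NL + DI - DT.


FOM = SL - NL + DI - DT = 212 - 48 + 10 - 15 = 159

159 dB


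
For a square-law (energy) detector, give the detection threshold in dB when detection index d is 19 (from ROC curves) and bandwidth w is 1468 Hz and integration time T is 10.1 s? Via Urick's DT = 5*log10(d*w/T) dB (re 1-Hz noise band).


17.21 dB


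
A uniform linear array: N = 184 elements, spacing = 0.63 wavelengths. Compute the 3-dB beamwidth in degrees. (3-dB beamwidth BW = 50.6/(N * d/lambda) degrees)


BW = 50.6 / (184 * 0.63) = 50.6 / 115.92 = 0.44

0.44 deg


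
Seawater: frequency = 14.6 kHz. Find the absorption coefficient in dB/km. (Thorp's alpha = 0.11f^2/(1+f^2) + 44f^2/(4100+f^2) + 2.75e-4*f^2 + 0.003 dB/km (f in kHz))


2.346 dB/km


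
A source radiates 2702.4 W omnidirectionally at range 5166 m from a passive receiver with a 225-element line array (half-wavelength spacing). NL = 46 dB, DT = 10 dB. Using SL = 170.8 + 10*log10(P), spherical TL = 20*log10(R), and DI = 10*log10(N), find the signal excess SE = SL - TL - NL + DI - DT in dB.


Step 1: SL = 170.8 + 10*log10(2702.4) = 205.12 dB
Step 2: TL = 20*log10(5166) = 74.26 dB
Step 3: DI = 10*log10(225) = 23.52 dB
Step 4: SE = SL - TL - NL + DI - DT = 205.12 - 74.26 - 46 + 23.52 - 10 = 98.38

98.38 dB


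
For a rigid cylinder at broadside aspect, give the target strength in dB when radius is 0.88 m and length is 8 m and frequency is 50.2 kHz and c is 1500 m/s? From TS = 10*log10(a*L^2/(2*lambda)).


lambda = 1500/50200 = 0.02988 m
TS = 10*log10(0.88*8^2/(2*0.02988)) = 29.74

29.74 dB


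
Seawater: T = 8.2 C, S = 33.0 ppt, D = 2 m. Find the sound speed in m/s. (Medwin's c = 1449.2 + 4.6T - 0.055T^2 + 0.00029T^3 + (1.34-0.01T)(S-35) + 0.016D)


c = 1449.2 + 4.6*8.2 - 0.055*8.2^2 + 0.00029*8.2^3 + (1.34 - 0.01*8.2)*(33.0 - 35) + 0.016*2 = 1480.9

1480.9 m/s


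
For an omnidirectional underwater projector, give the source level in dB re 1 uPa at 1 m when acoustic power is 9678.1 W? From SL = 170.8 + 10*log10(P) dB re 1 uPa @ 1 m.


SL = 170.8 + 10*log10(9678.1) = 170.8 + 39.86 = 210.66

210.66 dB


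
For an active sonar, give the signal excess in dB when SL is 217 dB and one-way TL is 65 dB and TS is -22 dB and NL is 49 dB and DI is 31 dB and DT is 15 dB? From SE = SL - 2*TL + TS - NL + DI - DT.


SE = SL - 2*TL + TS - NL + DI - DT = 217 - 2*65 + (-22) - 49 + 31 - 15 = 32

32 dB


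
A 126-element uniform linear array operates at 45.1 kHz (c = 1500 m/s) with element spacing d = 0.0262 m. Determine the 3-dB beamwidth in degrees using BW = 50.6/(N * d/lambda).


0.51 deg


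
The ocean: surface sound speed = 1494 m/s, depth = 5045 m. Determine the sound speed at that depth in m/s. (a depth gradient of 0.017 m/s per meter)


1579.765 m/s


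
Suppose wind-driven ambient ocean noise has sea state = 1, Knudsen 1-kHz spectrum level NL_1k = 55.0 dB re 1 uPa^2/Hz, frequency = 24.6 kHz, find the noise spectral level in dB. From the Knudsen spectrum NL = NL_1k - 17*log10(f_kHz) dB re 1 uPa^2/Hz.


NL = NL_1k - 17*log10(f_kHz) = 55.0 - 17*log10(24.6) = 55.0 - (23.65) = 31.35

31.35 dB


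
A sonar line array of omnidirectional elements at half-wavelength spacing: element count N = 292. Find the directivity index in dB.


DI = 10*log10(292) = 24.65

24.65 dB


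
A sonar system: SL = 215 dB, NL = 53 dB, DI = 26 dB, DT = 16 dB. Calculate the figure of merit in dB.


FOM = SL - NL + DI - DT = 215 - 53 + 26 - 16 = 172

172 dB


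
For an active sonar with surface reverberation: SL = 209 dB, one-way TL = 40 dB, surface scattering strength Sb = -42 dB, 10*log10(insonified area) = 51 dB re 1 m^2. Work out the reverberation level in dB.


RL = SL - 2*TL + Sb + 10*log10(A) = 209 - 2*40 + (-42) + 51 = 138

138 dB


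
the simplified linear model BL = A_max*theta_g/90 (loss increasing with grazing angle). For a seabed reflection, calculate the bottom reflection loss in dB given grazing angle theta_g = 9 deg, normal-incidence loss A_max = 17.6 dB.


1.76 dB


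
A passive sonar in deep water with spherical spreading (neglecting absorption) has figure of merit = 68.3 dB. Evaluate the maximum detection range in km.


2.6 km


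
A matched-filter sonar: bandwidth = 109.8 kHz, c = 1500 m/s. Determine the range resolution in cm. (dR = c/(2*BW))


0.68 cm


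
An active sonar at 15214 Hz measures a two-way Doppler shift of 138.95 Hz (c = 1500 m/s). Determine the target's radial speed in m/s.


6.85 m/s


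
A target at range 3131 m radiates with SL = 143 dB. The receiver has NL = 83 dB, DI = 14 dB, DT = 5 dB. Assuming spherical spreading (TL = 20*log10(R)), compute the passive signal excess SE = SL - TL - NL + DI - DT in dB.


Step 1: TL = 20*log10(3131) = 69.91 dB
Step 2: SE = 143 - 69.91 - 83 + 14 - 5 = -0.91

-0.91 dB


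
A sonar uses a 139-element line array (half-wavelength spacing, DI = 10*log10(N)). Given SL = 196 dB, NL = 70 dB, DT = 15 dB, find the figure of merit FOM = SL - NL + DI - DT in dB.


132.43 dB


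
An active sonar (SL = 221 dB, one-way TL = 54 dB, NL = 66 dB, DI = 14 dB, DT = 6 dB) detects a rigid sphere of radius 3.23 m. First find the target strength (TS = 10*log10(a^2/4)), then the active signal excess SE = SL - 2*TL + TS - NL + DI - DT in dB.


Step 1: TS = 10*log10(3.23^2/4) = 4.16 dB
Step 2: SE = SL - 2*TL + TS - NL + DI - DT = 221 - 2*54 + (4.16) - 66 + 14 - 6 = 59.16

59.16 dB


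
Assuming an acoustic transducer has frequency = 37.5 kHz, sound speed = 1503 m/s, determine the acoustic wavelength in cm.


lambda = c/f = 1503 / 37500 = 0.0401 m = 4.01 cm

4.01 cm


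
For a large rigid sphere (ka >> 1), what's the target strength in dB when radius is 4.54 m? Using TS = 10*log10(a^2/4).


TS = 10*log10(4.54^2 / 4) = 10*log10(5.1529) = 7.12

7.12 dB


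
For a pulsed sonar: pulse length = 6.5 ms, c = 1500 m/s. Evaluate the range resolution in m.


dR = c*tau/2 = 1500 * 6.5e-3 / 2 = 4.875

4.875 m


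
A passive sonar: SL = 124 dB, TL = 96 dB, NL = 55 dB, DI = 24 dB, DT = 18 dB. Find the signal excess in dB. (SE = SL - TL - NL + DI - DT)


SE = SL - TL - NL + DI - DT = 124 - 96 - 55 + 24 - 18 = -21

-21 dB


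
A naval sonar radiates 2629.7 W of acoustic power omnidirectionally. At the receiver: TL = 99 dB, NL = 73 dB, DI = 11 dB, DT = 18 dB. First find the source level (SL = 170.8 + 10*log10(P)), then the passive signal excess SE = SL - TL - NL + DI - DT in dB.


Step 1: SL = 170.8 + 10*log10(2629.7) = 205.0 dB
Step 2: SE = SL - TL - NL + DI - DT = 205.0 - 99 - 73 + 11 - 18 = 26.0

26.0 dB


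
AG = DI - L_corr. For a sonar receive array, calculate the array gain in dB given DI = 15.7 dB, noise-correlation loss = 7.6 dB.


AG = DI - L_corr = 15.7 - 7.6 = 8.1

8.1 dB


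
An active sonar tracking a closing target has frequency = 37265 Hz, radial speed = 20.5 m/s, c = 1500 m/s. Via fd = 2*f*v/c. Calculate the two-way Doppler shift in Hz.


fd = 2*f*v/c = 2 * 37265 * 20.5 / 1500 = 1018.58

1018.58 Hz


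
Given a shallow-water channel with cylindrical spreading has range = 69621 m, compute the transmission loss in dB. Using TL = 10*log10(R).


TL = 10*log10(69621) = 48.43

48.43 dB


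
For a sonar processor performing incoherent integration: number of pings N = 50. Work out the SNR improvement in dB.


8.49 dB


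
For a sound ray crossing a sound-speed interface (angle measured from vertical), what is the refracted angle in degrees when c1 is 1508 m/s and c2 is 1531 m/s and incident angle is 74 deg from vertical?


sin(theta2) = (c2/c1)*sin(theta1) = (1531/1508)*sin(74 deg) = 0.97592
theta2 = arcsin(0.97592) = 77.4

77.4 deg


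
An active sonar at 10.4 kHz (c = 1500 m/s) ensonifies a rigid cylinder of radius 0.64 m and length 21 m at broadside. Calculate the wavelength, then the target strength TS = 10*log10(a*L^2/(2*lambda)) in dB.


Step 1: lambda = c/f = 1500/10400 = 0.14423 m
Step 2: TS = 10*log10(a*L^2/(2*lambda)) = 10*log10(0.64*21^2/(2*0.14423)) = 29.91

29.91 dB


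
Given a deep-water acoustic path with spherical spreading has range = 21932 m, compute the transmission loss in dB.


86.82 dB


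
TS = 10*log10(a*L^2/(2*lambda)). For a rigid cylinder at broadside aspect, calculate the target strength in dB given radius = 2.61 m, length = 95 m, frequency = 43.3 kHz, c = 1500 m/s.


lambda = 1500/43300 = 0.03464 m
TS = 10*log10(2.61*95^2/(2*0.03464)) = 55.31

55.31 dB


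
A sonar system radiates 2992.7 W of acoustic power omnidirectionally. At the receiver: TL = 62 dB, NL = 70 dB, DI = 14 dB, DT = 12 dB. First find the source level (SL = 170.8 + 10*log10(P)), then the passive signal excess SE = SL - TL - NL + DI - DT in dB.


Step 1: SL = 170.8 + 10*log10(2992.7) = 205.56 dB
Step 2: SE = SL - TL - NL + DI - DT = 205.56 - 62 - 70 + 14 - 12 = 75.56

75.56 dB


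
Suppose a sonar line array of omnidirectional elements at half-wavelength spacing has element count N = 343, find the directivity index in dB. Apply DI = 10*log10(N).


DI = 10*log10(343) = 25.35

25.35 dB


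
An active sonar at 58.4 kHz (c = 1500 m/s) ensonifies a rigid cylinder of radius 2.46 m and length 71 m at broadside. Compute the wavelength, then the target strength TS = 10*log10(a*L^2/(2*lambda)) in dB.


Step 1: lambda = c/f = 1500/58400 = 0.02568 m
Step 2: TS = 10*log10(a*L^2/(2*lambda)) = 10*log10(2.46*71^2/(2*0.02568)) = 53.83

53.83 dB


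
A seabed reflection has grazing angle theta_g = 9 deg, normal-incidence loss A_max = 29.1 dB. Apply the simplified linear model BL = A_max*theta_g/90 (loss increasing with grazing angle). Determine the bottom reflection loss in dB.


BL = A_max * theta_g / 90 = 29.1 * 9 / 90 = 2.91

2.91 dB


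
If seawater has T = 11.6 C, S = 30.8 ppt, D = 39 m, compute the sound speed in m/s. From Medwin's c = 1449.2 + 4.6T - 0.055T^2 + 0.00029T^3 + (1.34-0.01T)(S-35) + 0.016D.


c = 1449.2 + 4.6*11.6 - 0.055*11.6^2 + 0.00029*11.6^3 + (1.34 - 0.01*11.6)*(30.8 - 35) + 0.016*39 = 1491.1

1491.1 m/s


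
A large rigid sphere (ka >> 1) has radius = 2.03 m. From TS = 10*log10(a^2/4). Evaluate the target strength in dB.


TS = 10*log10(2.03^2 / 4) = 10*log10(1.030225) = 0.13

0.13 dB


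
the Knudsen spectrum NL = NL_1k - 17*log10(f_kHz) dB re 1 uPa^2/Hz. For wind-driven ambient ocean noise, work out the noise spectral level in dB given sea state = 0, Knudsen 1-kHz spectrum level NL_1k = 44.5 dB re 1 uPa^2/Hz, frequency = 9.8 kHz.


27.65 dB


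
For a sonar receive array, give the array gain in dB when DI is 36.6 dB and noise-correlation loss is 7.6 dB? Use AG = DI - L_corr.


29.0 dB


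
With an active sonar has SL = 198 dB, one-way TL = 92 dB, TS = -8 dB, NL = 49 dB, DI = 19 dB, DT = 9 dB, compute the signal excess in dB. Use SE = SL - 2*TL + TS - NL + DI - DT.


-33 dB


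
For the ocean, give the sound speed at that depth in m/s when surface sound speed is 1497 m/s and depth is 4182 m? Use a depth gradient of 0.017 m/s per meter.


1568.094 m/s


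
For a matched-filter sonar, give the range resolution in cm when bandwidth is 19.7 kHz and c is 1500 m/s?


dR = c/(2*BW) = 1500 / (2 * 19.7e3) = 0.0381 m = 3.81 cm

3.81 cm


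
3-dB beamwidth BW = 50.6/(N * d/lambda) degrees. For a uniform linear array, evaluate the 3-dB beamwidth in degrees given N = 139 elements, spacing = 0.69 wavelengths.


0.53 deg


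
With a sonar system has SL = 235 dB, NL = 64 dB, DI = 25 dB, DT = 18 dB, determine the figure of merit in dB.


178 dB


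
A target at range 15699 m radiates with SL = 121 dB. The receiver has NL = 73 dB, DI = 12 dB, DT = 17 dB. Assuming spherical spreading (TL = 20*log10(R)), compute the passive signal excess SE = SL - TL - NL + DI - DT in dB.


-40.92 dB


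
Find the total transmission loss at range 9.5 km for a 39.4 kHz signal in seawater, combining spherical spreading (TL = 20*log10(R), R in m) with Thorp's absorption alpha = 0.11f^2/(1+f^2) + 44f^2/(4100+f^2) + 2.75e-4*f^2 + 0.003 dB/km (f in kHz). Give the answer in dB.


199.48 dB


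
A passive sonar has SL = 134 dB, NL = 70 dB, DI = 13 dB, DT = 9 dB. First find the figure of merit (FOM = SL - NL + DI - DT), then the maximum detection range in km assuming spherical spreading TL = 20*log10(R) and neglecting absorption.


Step 1: FOM = SL - NL + DI - DT = 134 - 70 + 13 - 9 = 68 dB
Step 2: at max range FOM = TL = 20*log10(R), so R = 10^(68/20) = 2511.89 m = 2.51 km

2.51 km


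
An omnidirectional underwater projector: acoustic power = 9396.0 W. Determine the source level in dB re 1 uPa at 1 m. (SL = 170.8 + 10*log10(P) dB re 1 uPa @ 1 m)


SL = 170.8 + 10*log10(9396.0) = 170.8 + 39.73 = 210.53

210.53 dB


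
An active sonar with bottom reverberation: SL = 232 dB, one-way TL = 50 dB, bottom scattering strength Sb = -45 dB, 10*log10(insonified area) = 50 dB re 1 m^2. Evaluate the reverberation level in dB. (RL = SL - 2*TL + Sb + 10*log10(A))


137 dB


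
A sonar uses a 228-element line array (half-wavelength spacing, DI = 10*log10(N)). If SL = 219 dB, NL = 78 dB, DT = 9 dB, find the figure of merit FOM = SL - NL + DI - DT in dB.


Step 1: DI = 10*log10(228) = 23.58 dB
Step 2: FOM = SL - NL + DI - DT = 219 - 78 + 23.58 - 9 = 155.58

155.58 dB


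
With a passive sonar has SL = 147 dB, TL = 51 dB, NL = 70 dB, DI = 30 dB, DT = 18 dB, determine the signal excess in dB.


SE = SL - TL - NL + DI - DT = 147 - 51 - 70 + 30 - 18 = 38

38 dB


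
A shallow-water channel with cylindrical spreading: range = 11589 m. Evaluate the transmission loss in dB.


40.64 dB


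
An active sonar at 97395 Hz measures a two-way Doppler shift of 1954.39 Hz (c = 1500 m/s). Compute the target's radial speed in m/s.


From fd = 2*f*v/c, v = c*fd/(2*f) = 1500 * 1954.39 / (2*97395) = 15.05

15.05 m/s


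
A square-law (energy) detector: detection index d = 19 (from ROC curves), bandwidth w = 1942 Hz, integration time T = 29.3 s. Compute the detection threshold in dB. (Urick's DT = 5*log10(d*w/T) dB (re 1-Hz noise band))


DT = 5*log10(d*w/T) = 5*log10(19 * 1942 / 29.3) = 5*log10(1259.32) = 15.5

15.5 dB


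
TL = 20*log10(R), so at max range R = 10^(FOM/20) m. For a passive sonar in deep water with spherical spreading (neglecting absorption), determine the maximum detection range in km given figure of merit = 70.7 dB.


At max range FOM = TL, so 20*log10(R) = 70.7
R = 10^(70.7/20) = 3427.68 m = 3.43 km

3.43 km


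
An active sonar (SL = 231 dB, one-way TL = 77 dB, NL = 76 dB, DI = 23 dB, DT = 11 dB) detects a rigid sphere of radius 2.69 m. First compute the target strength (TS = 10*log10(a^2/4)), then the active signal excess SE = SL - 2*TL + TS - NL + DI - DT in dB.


Step 1: TS = 10*log10(2.69^2/4) = 2.57 dB
Step 2: SE = SL - 2*TL + TS - NL + DI - DT = 231 - 2*77 + (2.57) - 76 + 23 - 11 = 15.57

15.57 dB


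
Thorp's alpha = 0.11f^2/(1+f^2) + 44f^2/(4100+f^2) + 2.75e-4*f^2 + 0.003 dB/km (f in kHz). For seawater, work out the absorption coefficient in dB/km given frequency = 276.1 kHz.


f^2 = 76231.21
alpha = 0.11*76231.21/(1+76231.21) + 44*76231.21/(4100+76231.21) + 2.75e-4*76231.21 + 0.003 = 62.831

62.831 dB/km


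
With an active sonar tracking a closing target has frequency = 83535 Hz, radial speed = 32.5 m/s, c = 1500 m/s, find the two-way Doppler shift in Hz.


fd = 2*f*v/c = 2 * 83535 * 32.5 / 1500 = 3619.85

3619.85 Hz


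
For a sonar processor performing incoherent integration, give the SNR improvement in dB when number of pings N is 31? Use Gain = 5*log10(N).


Gain = 5*log10(31) = 7.46

7.46 dB


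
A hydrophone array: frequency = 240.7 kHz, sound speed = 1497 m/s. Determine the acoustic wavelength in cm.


lambda = c/f = 1497 / 240700 = 0.0062 m = 0.62 cm

0.62 cm


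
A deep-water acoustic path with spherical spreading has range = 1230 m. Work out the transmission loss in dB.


61.8 dB


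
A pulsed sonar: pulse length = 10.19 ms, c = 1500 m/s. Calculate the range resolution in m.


dR = c*tau/2 = 1500 * 10.19e-3 / 2 = 7.6425

7.6425 m


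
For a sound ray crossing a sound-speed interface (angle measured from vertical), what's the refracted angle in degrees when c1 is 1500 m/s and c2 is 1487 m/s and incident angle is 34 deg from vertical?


sin(theta2) = (c2/c1)*sin(theta1) = (1487/1500)*sin(34 deg) = 0.55435
theta2 = arcsin(0.55435) = 33.67

33.67 deg


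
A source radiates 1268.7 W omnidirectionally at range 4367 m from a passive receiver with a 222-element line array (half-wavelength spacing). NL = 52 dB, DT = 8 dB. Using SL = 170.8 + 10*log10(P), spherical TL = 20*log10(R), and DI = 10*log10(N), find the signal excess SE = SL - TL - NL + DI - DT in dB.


92.49 dB


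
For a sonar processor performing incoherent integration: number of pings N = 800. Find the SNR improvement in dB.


14.52 dB


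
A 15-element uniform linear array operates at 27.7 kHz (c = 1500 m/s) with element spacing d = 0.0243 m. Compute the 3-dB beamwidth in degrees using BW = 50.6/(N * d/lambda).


Step 1: lambda = 1500/27700 = 0.05415 m
Step 2: d/lambda = 0.0243/0.05415 = 0.4488
Step 3: BW = 50.6/(N * d/lambda) = 50.6/(15 * 0.4488) = 7.52

7.52 deg


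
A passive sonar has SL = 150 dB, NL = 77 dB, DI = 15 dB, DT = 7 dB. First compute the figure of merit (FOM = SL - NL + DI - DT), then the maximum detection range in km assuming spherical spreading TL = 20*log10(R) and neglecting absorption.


Step 1: FOM = SL - NL + DI - DT = 150 - 77 + 15 - 7 = 81 dB
Step 2: at max range FOM = TL = 20*log10(R), so R = 10^(81/20) = 11220.18 m = 11.22 km

11.22 km


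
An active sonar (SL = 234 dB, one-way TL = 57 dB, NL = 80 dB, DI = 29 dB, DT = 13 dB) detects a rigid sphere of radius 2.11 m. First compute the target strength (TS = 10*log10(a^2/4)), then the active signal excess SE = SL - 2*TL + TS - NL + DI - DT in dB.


Step 1: TS = 10*log10(2.11^2/4) = 0.47 dB
Step 2: SE = SL - 2*TL + TS - NL + DI - DT = 234 - 2*57 + (0.47) - 80 + 29 - 13 = 56.47

56.47 dB


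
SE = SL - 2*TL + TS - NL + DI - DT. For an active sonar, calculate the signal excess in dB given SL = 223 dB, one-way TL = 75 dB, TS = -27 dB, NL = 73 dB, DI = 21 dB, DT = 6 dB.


-12 dB


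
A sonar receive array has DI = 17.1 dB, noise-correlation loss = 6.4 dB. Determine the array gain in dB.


AG = DI - L_corr = 17.1 - 6.4 = 10.7

10.7 dB


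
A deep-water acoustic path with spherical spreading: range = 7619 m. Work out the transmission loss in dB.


TL = 20*log10(7619) = 77.64

77.64 dB


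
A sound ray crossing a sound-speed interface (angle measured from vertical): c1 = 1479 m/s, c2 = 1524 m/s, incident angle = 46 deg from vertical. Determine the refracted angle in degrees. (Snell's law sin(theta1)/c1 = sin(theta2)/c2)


sin(theta2) = (c2/c1)*sin(theta1) = (1524/1479)*sin(46 deg) = 0.74123
theta2 = arcsin(0.74123) = 47.84

47.84 deg


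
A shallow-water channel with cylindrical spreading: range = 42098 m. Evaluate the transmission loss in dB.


46.24 dB


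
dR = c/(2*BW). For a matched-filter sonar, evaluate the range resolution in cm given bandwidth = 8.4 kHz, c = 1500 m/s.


8.93 cm


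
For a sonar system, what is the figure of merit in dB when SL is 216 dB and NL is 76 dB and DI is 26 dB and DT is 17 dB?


FOM = SL - NL + DI - DT = 216 - 76 + 26 - 17 = 149

149 dB


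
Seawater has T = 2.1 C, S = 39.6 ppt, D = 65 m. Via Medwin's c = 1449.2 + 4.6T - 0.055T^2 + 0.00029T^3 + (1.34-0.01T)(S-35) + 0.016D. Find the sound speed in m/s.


1465.73 m/s


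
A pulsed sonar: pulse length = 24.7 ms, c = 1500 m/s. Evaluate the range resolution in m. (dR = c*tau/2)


18.525 m


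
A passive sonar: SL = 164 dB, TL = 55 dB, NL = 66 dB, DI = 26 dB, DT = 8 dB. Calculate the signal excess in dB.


SE = SL - TL - NL + DI - DT = 164 - 55 - 66 + 26 - 8 = 61

61 dB


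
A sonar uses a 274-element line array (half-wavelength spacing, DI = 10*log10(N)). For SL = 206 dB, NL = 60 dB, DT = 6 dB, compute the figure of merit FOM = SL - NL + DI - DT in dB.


Step 1: DI = 10*log10(274) = 24.38 dB
Step 2: FOM = SL - NL + DI - DT = 206 - 60 + 24.38 - 6 = 164.38

164.38 dB


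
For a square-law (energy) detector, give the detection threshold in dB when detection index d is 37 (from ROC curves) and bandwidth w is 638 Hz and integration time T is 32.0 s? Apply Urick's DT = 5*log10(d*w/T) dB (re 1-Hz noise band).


DT = 5*log10(d*w/T) = 5*log10(37 * 638 / 32.0) = 5*log10(737.69) = 14.34

14.34 dB


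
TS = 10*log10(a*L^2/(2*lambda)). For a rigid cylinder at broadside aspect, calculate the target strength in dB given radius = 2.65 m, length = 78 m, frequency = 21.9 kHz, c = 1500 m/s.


lambda = 1500/21900 = 0.06849 m
TS = 10*log10(2.65*78^2/(2*0.06849)) = 50.71

50.71 dB


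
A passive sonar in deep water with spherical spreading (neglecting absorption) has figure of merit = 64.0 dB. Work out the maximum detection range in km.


1.58 km


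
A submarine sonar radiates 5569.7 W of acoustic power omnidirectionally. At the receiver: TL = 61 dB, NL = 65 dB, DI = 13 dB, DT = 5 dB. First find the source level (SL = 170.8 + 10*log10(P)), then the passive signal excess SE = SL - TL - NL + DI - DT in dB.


Step 1: SL = 170.8 + 10*log10(5569.7) = 208.26 dB
Step 2: SE = SL - TL - NL + DI - DT = 208.26 - 61 - 65 + 13 - 5 = 90.26

90.26 dB


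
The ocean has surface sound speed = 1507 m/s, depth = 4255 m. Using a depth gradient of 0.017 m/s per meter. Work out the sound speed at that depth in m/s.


c = 1507 + 0.017 * 4255 = 1579.335

1579.335 m/s


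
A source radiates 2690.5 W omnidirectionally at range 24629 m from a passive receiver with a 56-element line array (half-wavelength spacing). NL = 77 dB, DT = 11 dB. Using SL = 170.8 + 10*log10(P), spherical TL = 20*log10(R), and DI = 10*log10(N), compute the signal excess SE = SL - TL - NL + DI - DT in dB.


46.75 dB


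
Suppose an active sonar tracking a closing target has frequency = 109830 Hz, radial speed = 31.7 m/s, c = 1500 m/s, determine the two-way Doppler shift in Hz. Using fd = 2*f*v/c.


fd = 2*f*v/c = 2 * 109830 * 31.7 / 1500 = 4642.15

4642.15 Hz


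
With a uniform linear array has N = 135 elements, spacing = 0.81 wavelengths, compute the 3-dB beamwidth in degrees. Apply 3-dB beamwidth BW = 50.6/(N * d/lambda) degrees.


BW = 50.6 / (135 * 0.81) = 50.6 / 109.35 = 0.46

0.46 deg


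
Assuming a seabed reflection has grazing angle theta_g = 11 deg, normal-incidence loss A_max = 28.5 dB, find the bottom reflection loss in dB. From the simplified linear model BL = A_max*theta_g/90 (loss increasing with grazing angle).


BL = A_max * theta_g / 90 = 28.5 * 11 / 90 = 3.48

3.48 dB


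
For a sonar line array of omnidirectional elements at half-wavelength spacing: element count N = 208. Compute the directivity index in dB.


DI = 10*log10(208) = 23.18

23.18 dB


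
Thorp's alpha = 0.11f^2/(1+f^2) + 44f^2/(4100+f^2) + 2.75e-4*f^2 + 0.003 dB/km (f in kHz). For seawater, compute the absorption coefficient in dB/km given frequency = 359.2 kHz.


f^2 = 129024.64
alpha = 0.11*129024.64/(1+129024.64) + 44*129024.64/(4100+129024.64) + 2.75e-4*129024.64 + 0.003 = 78.24

78.24 dB/km


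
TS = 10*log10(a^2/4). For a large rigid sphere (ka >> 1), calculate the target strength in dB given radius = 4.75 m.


7.51 dB


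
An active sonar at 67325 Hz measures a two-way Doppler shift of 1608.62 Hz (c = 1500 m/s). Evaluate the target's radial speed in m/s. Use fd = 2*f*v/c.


From fd = 2*f*v/c, v = c*fd/(2*f) = 1500 * 1608.62 / (2*67325) = 17.92

17.92 m/s


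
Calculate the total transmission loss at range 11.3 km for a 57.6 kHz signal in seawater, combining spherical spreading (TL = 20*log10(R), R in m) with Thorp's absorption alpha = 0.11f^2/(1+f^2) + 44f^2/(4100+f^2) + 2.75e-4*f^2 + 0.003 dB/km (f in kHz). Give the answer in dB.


315.03 dB


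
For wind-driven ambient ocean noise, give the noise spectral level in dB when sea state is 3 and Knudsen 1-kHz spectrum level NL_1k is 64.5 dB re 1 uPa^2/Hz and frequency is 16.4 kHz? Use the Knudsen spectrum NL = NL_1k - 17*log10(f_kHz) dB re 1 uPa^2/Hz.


NL = NL_1k - 17*log10(f_kHz) = 64.5 - 17*log10(16.4) = 64.5 - (20.65) = 43.85

43.85 dB


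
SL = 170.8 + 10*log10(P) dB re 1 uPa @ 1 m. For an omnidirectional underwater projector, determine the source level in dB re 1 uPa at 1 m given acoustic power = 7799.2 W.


SL = 170.8 + 10*log10(7799.2) = 170.8 + 38.92 = 209.72

209.72 dB


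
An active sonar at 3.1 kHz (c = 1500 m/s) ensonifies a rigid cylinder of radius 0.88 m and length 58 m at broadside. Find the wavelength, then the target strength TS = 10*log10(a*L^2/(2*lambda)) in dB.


Step 1: lambda = c/f = 1500/3100 = 0.48387 m
Step 2: TS = 10*log10(a*L^2/(2*lambda)) = 10*log10(0.88*58^2/(2*0.48387)) = 34.86

34.86 dB
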